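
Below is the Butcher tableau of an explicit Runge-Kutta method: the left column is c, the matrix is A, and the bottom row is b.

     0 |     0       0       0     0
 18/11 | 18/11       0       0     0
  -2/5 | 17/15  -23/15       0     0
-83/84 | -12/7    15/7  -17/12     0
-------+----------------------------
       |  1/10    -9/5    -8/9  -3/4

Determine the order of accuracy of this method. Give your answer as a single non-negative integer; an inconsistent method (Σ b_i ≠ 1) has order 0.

0

b = (1/10, -9/5, -8/9, -3/4)
c = (0, 18/11, -2/5, -83/84)
Ac = (0, 0, -138/55, 9409/2310)
Σ b_i: 1/10·1 + (-9/5)·1 + (-8/9)·1 + (-3/4)·1 = -601/180 ≠ 1 ⇒ order 0.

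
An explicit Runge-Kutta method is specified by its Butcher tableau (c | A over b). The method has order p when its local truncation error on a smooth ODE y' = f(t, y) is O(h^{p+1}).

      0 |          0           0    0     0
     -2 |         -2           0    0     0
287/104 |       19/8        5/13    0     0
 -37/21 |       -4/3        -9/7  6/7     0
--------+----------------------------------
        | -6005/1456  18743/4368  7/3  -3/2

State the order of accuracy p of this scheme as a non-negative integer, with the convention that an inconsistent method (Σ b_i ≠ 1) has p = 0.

b = (-6005/1456, 18743/4368, 7/3, -3/2)
c = (0, -2, 287/104, -37/21)
Ac = (0, 0, -10/13, 1797/364)
Σ b_i: (-6005/1456)·1 + 18743/4368·1 + 7/3·1 + (-3/2)·1 = 1 ✓
b·c: 18743/4368·(-2) + 7/3·287/104 + (-3/2)·(-37/21) = 1/2 ✓
b·c²: 18743/4368·4 + 7/3·82369/10816 + (-3/2)·1369/441 = 48138823/1589952 ≠ 1/3 ⇒ order 2.
b·Ac: 7/3·(-10/13) + (-3/2)·1797/364 = -20093/2184 ≠ 1/6

2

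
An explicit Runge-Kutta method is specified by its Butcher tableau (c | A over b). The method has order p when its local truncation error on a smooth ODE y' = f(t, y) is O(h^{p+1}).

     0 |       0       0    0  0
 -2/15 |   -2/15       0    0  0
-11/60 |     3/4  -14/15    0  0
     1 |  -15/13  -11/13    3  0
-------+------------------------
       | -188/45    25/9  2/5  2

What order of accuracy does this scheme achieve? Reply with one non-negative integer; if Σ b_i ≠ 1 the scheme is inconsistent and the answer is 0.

b = (-188/45, 25/9, 2/5, 2)
c = (0, -2/15, -11/60, 1)
Ac = (0, 0, 28/225, -341/780)
Σ b_i: (-188/45)·1 + 25/9·1 + 2/5·1 + 2·1 = 1 ✓
b·c: 25/9·(-2/15) + 2/5·(-11/60) + 2·1 = 2101/1350 ≠ 1/2 ⇒ order 1.

1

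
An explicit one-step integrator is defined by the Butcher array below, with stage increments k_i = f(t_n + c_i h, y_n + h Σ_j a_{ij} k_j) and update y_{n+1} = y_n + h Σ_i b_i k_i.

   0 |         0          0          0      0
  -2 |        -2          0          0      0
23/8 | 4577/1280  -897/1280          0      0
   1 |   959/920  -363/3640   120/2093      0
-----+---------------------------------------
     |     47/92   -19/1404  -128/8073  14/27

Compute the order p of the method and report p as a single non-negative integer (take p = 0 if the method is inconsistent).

4

b = (47/92, -19/1404, -128/8073, 14/27)
c = (0, -2, 23/8, 1)
Ac = (0, 0, 897/640, 51/140)
Σ b_i: 47/92·1 + (-19/1404)·1 + (-128/8073)·1 + 14/27·1 = 1 ✓
b·c: (-19/1404)·(-2) + (-128/8073)·23/8 + 14/27·1 = 1/2 ✓
b·c²: (-19/1404)·4 + (-128/8073)·529/64 + 14/27·1 = 1/3 ✓
b·Ac: (-128/8073)·897/640 + 14/27·51/140 = 1/6 ✓
b·c³: (-19/1404)·(-8) + (-128/8073)·12167/512 + 14/27·1 = 1/4 ✓
b·(c∘Ac): (-128/8073)·20631/5120 + 14/27·51/140 = 1/8 ✓
b·Ac²: (-128/8073)·(-897/320) + 14/27·3/40 = 1/12 ✓
b·A²c: 14/27·9/112 = 1/24 ✓; 4 stages ⇒ order 4.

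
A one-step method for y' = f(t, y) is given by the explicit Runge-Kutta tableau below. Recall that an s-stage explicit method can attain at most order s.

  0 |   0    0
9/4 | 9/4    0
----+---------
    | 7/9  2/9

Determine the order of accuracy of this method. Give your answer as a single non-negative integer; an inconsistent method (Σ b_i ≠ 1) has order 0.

2

b = (7/9, 2/9)
c = (0, 9/4)
Σ b_i: 7/9·1 + 2/9·1 = 1 ✓
b·c: 2/9·9/4 = 1/2 ✓; 2 stages ⇒ order 2.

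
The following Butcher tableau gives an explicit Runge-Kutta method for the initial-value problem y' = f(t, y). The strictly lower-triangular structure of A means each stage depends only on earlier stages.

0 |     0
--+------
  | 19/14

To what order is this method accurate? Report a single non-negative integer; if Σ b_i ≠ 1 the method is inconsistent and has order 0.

b = (19/14)
c = (0)
Σ b_i: 19/14·1 = 19/14 ≠ 1 ⇒ order 0.

0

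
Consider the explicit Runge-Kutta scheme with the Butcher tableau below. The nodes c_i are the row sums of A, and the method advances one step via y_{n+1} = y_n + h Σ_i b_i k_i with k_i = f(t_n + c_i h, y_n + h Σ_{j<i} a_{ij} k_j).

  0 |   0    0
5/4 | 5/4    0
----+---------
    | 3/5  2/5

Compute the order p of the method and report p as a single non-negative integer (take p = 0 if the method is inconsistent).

b = (3/5, 2/5)
c = (0, 5/4)
Σ b_i: 3/5·1 + 2/5·1 = 1 ✓
b·c: 2/5·5/4 = 1/2 ✓; 2 stages ⇒ order 2.

2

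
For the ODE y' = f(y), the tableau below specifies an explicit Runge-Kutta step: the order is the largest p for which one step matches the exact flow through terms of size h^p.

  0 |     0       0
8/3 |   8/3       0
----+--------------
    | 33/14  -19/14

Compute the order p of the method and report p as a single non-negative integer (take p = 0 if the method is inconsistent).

b = (33/14, -19/14)
c = (0, 8/3)
Σ b_i: 33/14·1 + (-19/14)·1 = 1 ✓
b·c: (-19/14)·8/3 = -76/21 ≠ 1/2 ⇒ order 1.

1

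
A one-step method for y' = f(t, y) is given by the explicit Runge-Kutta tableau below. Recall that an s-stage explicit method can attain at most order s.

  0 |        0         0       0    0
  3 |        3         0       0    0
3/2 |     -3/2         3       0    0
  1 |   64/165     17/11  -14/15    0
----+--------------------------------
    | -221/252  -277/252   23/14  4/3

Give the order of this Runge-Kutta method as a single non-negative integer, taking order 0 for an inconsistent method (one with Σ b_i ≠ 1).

2

b = (-221/252, -277/252, 23/14, 4/3)
c = (0, 3, 3/2, 1)
Ac = (0, 0, 9, 178/55)
Σ b_i: (-221/252)·1 + (-277/252)·1 + 23/14·1 + 4/3·1 = 1 ✓
b·c: (-277/252)·3 + 23/14·3/2 + 4/3·1 = 1/2 ✓
b·c²: (-277/252)·9 + 23/14·9/4 + 4/3·1 = -817/168 ≠ 1/3 ⇒ order 2.
b·Ac: 23/14·9 + 4/3·178/55 = 44123/2310 ≠ 1/6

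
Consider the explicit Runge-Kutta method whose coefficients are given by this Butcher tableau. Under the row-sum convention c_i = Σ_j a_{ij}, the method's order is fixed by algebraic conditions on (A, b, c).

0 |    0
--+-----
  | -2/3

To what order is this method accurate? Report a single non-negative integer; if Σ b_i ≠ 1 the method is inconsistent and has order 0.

b = (-2/3)
c = (0)
Σ b_i: (-2/3)·1 = -2/3 ≠ 1 ⇒ order 0.

0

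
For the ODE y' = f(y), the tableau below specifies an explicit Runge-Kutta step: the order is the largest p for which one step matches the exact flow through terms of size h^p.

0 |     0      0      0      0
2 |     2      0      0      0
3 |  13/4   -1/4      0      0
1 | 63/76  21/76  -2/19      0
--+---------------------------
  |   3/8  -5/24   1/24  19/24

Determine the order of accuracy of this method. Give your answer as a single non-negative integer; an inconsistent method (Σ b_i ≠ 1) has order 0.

4

b = (3/8, -5/24, 1/24, 19/24)
c = (0, 2, 3, 1)
Ac = (0, 0, -1/2, 9/38)
Σ b_i: 3/8·1 + (-5/24)·1 + 1/24·1 + 19/24·1 = 1 ✓
b·c: (-5/24)·2 + 1/24·3 + 19/24·1 = 1/2 ✓
b·c²: (-5/24)·4 + 1/24·9 + 19/24·1 = 1/3 ✓
b·Ac: 1/24·(-1/2) + 19/24·9/38 = 1/6 ✓
b·c³: (-5/24)·8 + 1/24·27 + 19/24·1 = 1/4 ✓
b·(c∘Ac): 1/24·(-3/2) + 19/24·9/38 = 1/8 ✓
b·Ac²: 1/24·(-1) + 19/24·3/19 = 1/12 ✓
b·A²c: 19/24·1/19 = 1/24 ✓; 4 stages ⇒ order 4.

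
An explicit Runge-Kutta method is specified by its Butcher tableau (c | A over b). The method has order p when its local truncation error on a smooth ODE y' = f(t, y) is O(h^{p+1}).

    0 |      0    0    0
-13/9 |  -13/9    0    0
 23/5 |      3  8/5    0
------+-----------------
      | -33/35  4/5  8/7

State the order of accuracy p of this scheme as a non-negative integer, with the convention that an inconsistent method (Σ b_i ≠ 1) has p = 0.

1

b = (-33/35, 4/5, 8/7)
c = (0, -13/9, 23/5)
Ac = (0, 0, -104/45)
Σ b_i: (-33/35)·1 + 4/5·1 + 8/7·1 = 1 ✓
b·c: 4/5·(-13/9) + 8/7·23/5 = 1292/315 ≠ 1/2 ⇒ order 1.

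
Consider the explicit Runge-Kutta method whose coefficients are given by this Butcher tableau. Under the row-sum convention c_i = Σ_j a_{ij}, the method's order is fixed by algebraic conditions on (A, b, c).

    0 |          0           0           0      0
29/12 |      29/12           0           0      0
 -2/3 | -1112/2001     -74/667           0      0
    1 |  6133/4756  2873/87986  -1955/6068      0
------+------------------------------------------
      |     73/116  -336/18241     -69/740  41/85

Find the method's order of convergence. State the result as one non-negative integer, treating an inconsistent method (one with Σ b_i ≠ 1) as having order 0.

b = (73/116, -336/18241, -69/740, 41/85)
c = (0, 29/12, -2/3, 1)
Ac = (0, 0, -37/138, 289/984)
Σ b_i: 73/116·1 + (-336/18241)·1 + (-69/740)·1 + 41/85·1 = 1 ✓
b·c: (-336/18241)·29/12 + (-69/740)·(-2/3) + 41/85·1 = 1/2 ✓
b·c²: (-336/18241)·841/144 + (-69/740)·4/9 + 41/85·1 = 1/3 ✓
b·Ac: (-69/740)·(-37/138) + 41/85·289/984 = 1/6 ✓
b·c³: (-336/18241)·24389/1728 + (-69/740)·(-8/27) + 41/85·1 = 1/4 ✓
b·(c∘Ac): (-69/740)·37/207 + 41/85·289/984 = 1/8 ✓
b·Ac²: (-69/740)·(-1073/1656) + 41/85·187/3936 = 1/12 ✓
b·A²c: 41/85·85/984 = 1/24 ✓; 4 stages ⇒ order 4.

4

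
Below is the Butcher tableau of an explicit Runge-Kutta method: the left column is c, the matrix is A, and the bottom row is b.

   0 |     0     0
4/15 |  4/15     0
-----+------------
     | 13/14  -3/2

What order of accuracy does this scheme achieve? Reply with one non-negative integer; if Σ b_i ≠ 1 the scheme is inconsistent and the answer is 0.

0

b = (13/14, -3/2)
c = (0, 4/15)
Σ b_i: 13/14·1 + (-3/2)·1 = -4/7 ≠ 1 ⇒ order 0.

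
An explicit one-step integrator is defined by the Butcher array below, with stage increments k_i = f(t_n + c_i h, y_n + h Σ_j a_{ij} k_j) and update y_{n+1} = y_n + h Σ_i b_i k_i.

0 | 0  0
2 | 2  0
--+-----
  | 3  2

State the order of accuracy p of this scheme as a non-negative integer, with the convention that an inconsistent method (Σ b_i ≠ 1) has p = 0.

b = (3, 2)
c = (0, 2)
Σ b_i: 3·1 + 2·1 = 5 ≠ 1 ⇒ order 0.

0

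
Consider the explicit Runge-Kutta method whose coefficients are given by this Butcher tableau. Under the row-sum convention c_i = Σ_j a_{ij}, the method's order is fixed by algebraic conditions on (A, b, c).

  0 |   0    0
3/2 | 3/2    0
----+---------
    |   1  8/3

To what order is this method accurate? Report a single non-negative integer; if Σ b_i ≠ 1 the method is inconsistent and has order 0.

0

b = (1, 8/3)
c = (0, 3/2)
Σ b_i: 1·1 + 8/3·1 = 11/3 ≠ 1 ⇒ order 0.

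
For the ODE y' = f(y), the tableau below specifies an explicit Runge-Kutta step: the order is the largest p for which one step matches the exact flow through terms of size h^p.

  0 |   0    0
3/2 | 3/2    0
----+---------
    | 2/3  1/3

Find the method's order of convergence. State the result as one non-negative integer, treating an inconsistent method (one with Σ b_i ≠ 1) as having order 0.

b = (2/3, 1/3)
c = (0, 3/2)
Σ b_i: 2/3·1 + 1/3·1 = 1 ✓
b·c: 1/3·3/2 = 1/2 ✓; 2 stages ⇒ order 2.

2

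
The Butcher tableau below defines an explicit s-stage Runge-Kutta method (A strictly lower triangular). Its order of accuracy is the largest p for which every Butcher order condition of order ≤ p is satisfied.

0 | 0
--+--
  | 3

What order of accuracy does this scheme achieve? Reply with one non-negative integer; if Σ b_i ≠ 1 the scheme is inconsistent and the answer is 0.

b = (3)
c = (0)
Σ b_i: 3·1 = 3 ≠ 1 ⇒ order 0.

0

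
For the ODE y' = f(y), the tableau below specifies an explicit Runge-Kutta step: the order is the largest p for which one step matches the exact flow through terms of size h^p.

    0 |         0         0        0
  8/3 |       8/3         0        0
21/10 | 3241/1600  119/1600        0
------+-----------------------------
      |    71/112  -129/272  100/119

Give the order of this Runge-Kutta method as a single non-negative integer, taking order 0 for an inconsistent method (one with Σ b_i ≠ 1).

3

b = (71/112, -129/272, 100/119)
c = (0, 8/3, 21/10)
Ac = (0, 0, 119/600)
Σ b_i: 71/112·1 + (-129/272)·1 + 100/119·1 = 1 ✓
b·c: (-129/272)·8/3 + 100/119·21/10 = 1/2 ✓
b·c²: (-129/272)·64/9 + 100/119·441/100 = 1/3 ✓
b·Ac: 100/119·119/600 = 1/6 ✓; 3 stages ⇒ order 3.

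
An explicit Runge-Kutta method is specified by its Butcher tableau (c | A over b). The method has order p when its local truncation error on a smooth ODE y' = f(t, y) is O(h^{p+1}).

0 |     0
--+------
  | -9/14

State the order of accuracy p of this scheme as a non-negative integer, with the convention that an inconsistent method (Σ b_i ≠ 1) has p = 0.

0

b = (-9/14)
c = (0)
Σ b_i: (-9/14)·1 = -9/14 ≠ 1 ⇒ order 0.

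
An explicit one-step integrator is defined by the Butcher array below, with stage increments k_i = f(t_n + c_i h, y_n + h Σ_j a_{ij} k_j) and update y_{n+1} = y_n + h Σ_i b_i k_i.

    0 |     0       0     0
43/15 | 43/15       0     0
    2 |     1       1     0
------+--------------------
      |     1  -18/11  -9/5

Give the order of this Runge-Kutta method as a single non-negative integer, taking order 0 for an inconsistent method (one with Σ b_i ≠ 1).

0

b = (1, -18/11, -9/5)
c = (0, 43/15, 2)
Ac = (0, 0, 43/15)
Σ b_i: 1·1 + (-18/11)·1 + (-9/5)·1 = -134/55 ≠ 1 ⇒ order 0.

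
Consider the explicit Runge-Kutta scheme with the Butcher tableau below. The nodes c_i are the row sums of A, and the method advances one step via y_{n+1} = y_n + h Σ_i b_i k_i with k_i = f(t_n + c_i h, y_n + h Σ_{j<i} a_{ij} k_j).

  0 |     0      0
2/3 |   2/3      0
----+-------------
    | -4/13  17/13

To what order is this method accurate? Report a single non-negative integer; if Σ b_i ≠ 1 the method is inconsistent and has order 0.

b = (-4/13, 17/13)
c = (0, 2/3)
Σ b_i: (-4/13)·1 + 17/13·1 = 1 ✓
b·c: 17/13·2/3 = 34/39 ≠ 1/2 ⇒ order 1.

1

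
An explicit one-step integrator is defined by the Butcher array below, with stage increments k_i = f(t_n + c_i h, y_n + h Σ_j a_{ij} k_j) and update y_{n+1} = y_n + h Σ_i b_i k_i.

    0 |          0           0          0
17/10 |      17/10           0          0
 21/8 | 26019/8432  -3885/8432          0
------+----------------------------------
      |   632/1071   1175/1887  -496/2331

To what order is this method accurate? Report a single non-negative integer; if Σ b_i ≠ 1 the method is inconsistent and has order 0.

3

b = (632/1071, 1175/1887, -496/2331)
c = (0, 17/10, 21/8)
Ac = (0, 0, -777/992)
Σ b_i: 632/1071·1 + 1175/1887·1 + (-496/2331)·1 = 1 ✓
b·c: 1175/1887·17/10 + (-496/2331)·21/8 = 1/2 ✓
b·c²: 1175/1887·289/100 + (-496/2331)·441/64 = 1/3 ✓
b·Ac: (-496/2331)·(-777/992) = 1/6 ✓; 3 stages ⇒ order 3.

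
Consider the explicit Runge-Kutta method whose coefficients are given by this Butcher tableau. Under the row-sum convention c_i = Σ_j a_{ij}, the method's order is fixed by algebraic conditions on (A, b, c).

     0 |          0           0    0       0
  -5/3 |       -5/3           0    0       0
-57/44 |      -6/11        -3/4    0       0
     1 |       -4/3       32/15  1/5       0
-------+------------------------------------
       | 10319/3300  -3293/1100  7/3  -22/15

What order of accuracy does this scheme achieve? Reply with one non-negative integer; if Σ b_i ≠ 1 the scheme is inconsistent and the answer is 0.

b = (10319/3300, -3293/1100, 7/3, -22/15)
c = (0, -5/3, -57/44, 1)
Ac = (0, 0, 5/4, -7553/1980)
Σ b_i: 10319/3300·1 + (-3293/1100)·1 + 7/3·1 + (-22/15)·1 = 1 ✓
b·c: (-3293/1100)·(-5/3) + 7/3·(-57/44) + (-22/15)·1 = 1/2 ✓
b·c²: (-3293/1100)·25/9 + 7/3·3249/1936 + (-22/15)·1 = -511091/87120 ≠ 1/3 ⇒ order 2.
b·Ac: 7/3·5/4 + (-22/15)·(-7553/1980) = 22981/2700 ≠ 1/6

2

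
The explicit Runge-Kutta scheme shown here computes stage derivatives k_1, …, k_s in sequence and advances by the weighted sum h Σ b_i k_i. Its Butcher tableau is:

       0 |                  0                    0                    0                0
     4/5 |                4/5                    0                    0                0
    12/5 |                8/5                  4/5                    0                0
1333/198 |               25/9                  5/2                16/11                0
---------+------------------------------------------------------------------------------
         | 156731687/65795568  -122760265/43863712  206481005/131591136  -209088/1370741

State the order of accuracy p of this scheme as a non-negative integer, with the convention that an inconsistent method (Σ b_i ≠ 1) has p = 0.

3

b = (156731687/65795568, -122760265/43863712, 206481005/131591136, -209088/1370741)
c = (0, 4/5, 12/5, 1333/198)
Ac = (0, 0, 16/25, 302/55)
Σ b_i: 156731687/65795568·1 + (-122760265/43863712)·1 + 206481005/131591136·1 + (-209088/1370741)·1 = 1 ✓
b·c: (-122760265/43863712)·4/5 + 206481005/131591136·12/5 + (-209088/1370741)·1333/198 = 1/2 ✓
b·c²: (-122760265/43863712)·16/25 + 206481005/131591136·144/25 + (-209088/1370741)·1776889/39204 = 1/3 ✓
b·Ac: 206481005/131591136·16/25 + (-209088/1370741)·302/55 = 1/6 ✓
b·c³: (-122760265/43863712)·64/125 + 206481005/131591136·1728/125 + (-209088/1370741)·2368593037/7762392 = -267533036336/10177751925 ≠ 1/4 ⇒ order 3.
b·(c∘Ac): 206481005/131591136·192/125 + (-209088/1370741)·201283/5445 = -110639278/34268525 ≠ 1/8
b·Ac²: 206481005/131591136·64/125 + (-209088/1370741)·2744/275 = -73881454/102805575 ≠ 1/12
b·A²c: (-209088/1370741)·256/275 = -4866048/34268525 ≠ 1/24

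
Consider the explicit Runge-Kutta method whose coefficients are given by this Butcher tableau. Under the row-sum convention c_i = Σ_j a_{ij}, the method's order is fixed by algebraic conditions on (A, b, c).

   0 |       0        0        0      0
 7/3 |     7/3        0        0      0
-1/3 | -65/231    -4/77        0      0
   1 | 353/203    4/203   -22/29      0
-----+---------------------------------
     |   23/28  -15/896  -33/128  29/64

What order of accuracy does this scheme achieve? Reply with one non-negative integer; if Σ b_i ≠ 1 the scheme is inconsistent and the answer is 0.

4

b = (23/28, -15/896, -33/128, 29/64)
c = (0, 7/3, -1/3, 1)
Ac = (0, 0, -4/33, 26/87)
Σ b_i: 23/28·1 + (-15/896)·1 + (-33/128)·1 + 29/64·1 = 1 ✓
b·c: (-15/896)·7/3 + (-33/128)·(-1/3) + 29/64·1 = 1/2 ✓
b·c²: (-15/896)·49/9 + (-33/128)·1/9 + 29/64·1 = 1/3 ✓
b·Ac: (-33/128)·(-4/33) + 29/64·26/87 = 1/6 ✓
b·c³: (-15/896)·343/27 + (-33/128)·(-1/27) + 29/64·1 = 1/4 ✓
b·(c∘Ac): (-33/128)·4/99 + 29/64·26/87 = 1/8 ✓
b·Ac²: (-33/128)·(-28/99) + 29/64·2/87 = 1/12 ✓
b·A²c: 29/64·8/87 = 1/24 ✓; 4 stages ⇒ order 4.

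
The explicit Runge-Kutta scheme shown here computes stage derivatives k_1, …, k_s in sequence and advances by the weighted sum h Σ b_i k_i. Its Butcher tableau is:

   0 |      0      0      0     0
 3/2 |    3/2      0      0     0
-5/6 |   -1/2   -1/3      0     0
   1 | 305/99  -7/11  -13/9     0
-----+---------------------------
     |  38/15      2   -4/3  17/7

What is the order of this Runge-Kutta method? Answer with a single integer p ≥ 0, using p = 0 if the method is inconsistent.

0

b = (38/15, 2, -4/3, 17/7)
c = (0, 3/2, -5/6, 1)
Ac = (0, 0, -1/2, 74/297)
Σ b_i: 38/15·1 + 2·1 + (-4/3)·1 + 17/7·1 = 197/35 ≠ 1 ⇒ order 0.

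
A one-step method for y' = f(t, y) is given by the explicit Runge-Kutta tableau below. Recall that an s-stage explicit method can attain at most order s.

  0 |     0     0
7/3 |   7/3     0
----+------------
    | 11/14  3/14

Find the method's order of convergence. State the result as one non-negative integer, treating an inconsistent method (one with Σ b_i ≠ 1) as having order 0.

b = (11/14, 3/14)
c = (0, 7/3)
Σ b_i: 11/14·1 + 3/14·1 = 1 ✓
b·c: 3/14·7/3 = 1/2 ✓; 2 stages ⇒ order 2.

2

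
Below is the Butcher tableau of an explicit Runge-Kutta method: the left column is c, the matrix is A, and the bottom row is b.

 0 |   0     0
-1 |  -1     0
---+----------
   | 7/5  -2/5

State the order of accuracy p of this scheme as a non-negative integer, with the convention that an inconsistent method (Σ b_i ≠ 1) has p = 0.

1

b = (7/5, -2/5)
c = (0, -1)
Σ b_i: 7/5·1 + (-2/5)·1 = 1 ✓
b·c: (-2/5)·(-1) = 2/5 ≠ 1/2 ⇒ order 1.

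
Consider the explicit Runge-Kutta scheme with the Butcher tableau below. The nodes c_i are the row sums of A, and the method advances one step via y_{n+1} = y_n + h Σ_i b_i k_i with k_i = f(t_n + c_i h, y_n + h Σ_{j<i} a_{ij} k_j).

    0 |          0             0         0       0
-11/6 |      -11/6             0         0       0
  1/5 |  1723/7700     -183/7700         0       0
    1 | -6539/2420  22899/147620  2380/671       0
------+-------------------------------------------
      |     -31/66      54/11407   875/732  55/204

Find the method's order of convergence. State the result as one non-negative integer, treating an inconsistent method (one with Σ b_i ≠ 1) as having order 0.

b = (-31/66, 54/11407, 875/732, 55/204)
c = (0, -11/6, 1/5, 1)
Ac = (0, 0, 61/1400, 17/40)
Σ b_i: (-31/66)·1 + 54/11407·1 + 875/732·1 + 55/204·1 = 1 ✓
b·c: 54/11407·(-11/6) + 875/732·1/5 + 55/204·1 = 1/2 ✓
b·c²: 54/11407·121/36 + 875/732·1/25 + 55/204·1 = 1/3 ✓
b·Ac: 875/732·61/1400 + 55/204·17/40 = 1/6 ✓
b·c³: 54/11407·(-1331/216) + 875/732·1/125 + 55/204·1 = 1/4 ✓
b·(c∘Ac): 875/732·61/7000 + 55/204·17/40 = 1/8 ✓
b·Ac²: 875/732·(-671/8400) + 55/204·1751/2640 = 1/12 ✓
b·A²c: 55/204·17/110 = 1/24 ✓; 4 stages ⇒ order 4.

4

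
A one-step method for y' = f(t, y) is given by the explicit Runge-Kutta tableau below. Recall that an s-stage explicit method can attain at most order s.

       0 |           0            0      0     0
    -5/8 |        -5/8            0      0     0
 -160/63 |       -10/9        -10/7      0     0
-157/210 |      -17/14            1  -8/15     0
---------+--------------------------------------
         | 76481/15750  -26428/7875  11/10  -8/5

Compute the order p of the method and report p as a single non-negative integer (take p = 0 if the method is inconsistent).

2

b = (76481/15750, -26428/7875, 11/10, -8/5)
c = (0, -5/8, -160/63, -157/210)
Ac = (0, 0, 25/28, 1103/1512)
Σ b_i: 76481/15750·1 + (-26428/7875)·1 + 11/10·1 + (-8/5)·1 = 1 ✓
b·c: (-26428/7875)·(-5/8) + 11/10·(-160/63) + (-8/5)·(-157/210) = 1/2 ✓
b·c²: (-26428/7875)·25/64 + 11/10·25600/3969 + (-8/5)·24649/44100 = 5545009/1134000 ≠ 1/3 ⇒ order 2.
b·Ac: 11/10·25/28 + (-8/5)·1103/1512 = -1399/7560 ≠ 1/6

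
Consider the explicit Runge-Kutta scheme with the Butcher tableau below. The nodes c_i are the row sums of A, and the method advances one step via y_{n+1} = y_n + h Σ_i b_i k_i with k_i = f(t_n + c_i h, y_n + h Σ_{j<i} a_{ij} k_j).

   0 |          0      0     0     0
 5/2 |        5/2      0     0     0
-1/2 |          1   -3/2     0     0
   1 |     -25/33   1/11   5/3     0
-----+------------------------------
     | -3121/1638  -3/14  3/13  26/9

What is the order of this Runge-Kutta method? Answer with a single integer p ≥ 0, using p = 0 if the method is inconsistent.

1

b = (-3121/1638, -3/14, 3/13, 26/9)
c = (0, 5/2, -1/2, 1)
Ac = (0, 0, -15/4, -20/33)
Σ b_i: (-3121/1638)·1 + (-3/14)·1 + 3/13·1 + 26/9·1 = 1 ✓
b·c: (-3/14)·5/2 + 3/13·(-1/2) + 26/9·1 = 7331/3276 ≠ 1/2 ⇒ order 1.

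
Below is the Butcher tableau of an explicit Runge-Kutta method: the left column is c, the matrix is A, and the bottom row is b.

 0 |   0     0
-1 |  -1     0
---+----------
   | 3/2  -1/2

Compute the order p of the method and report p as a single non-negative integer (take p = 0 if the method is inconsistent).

b = (3/2, -1/2)
c = (0, -1)
Σ b_i: 3/2·1 + (-1/2)·1 = 1 ✓
b·c: (-1/2)·(-1) = 1/2 ✓; 2 stages ⇒ order 2.

2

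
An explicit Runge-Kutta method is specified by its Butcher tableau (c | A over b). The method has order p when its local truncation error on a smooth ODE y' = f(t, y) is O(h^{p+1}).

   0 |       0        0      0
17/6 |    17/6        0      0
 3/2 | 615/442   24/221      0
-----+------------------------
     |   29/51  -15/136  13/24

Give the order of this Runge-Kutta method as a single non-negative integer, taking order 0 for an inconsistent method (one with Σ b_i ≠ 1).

3

b = (29/51, -15/136, 13/24)
c = (0, 17/6, 3/2)
Ac = (0, 0, 4/13)
Σ b_i: 29/51·1 + (-15/136)·1 + 13/24·1 = 1 ✓
b·c: (-15/136)·17/6 + 13/24·3/2 = 1/2 ✓
b·c²: (-15/136)·289/36 + 13/24·9/4 = 1/3 ✓
b·Ac: 13/24·4/13 = 1/6 ✓; 3 stages ⇒ order 3.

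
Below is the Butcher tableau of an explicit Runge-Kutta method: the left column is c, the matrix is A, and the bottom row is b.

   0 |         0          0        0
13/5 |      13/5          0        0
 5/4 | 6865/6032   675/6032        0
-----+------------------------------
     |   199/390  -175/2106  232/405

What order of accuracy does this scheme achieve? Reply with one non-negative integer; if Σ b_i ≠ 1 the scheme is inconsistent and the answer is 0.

b = (199/390, -175/2106, 232/405)
c = (0, 13/5, 5/4)
Ac = (0, 0, 135/464)
Σ b_i: 199/390·1 + (-175/2106)·1 + 232/405·1 = 1 ✓
b·c: (-175/2106)·13/5 + 232/405·5/4 = 1/2 ✓
b·c²: (-175/2106)·169/25 + 232/405·25/16 = 1/3 ✓
b·Ac: 232/405·135/464 = 1/6 ✓; 3 stages ⇒ order 3.

3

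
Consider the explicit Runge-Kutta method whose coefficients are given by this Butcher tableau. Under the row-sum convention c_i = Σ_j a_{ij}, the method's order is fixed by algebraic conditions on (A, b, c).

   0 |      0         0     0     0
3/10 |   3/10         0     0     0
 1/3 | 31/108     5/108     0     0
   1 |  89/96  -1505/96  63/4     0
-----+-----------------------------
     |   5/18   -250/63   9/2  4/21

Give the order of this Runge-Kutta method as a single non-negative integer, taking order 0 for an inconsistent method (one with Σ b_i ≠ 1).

4

b = (5/18, -250/63, 9/2, 4/21)
c = (0, 3/10, 1/3, 1)
Ac = (0, 0, 1/72, 35/64)
Σ b_i: 5/18·1 + (-250/63)·1 + 9/2·1 + 4/21·1 = 1 ✓
b·c: (-250/63)·3/10 + 9/2·1/3 + 4/21·1 = 1/2 ✓
b·c²: (-250/63)·9/100 + 9/2·1/9 + 4/21·1 = 1/3 ✓
b·Ac: 9/2·1/72 + 4/21·35/64 = 1/6 ✓
b·c³: (-250/63)·27/1000 + 9/2·1/27 + 4/21·1 = 1/4 ✓
b·(c∘Ac): 9/2·1/216 + 4/21·35/64 = 1/8 ✓
b·Ac²: 9/2·1/240 + 4/21·217/640 = 1/12 ✓
b·A²c: 4/21·7/32 = 1/24 ✓; 4 stages ⇒ order 4.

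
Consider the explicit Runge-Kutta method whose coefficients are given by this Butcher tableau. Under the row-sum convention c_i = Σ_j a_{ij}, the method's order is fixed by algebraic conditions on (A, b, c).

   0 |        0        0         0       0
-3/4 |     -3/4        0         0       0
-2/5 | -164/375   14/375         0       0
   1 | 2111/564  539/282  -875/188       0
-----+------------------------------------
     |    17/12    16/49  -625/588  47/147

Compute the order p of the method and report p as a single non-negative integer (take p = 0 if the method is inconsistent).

b = (17/12, 16/49, -625/588, 47/147)
c = (0, -3/4, -2/5, 1)
Ac = (0, 0, -7/250, 161/376)
Σ b_i: 17/12·1 + 16/49·1 + (-625/588)·1 + 47/147·1 = 1 ✓
b·c: 16/49·(-3/4) + (-625/588)·(-2/5) + 47/147·1 = 1/2 ✓
b·c²: 16/49·9/16 + (-625/588)·4/25 + 47/147·1 = 1/3 ✓
b·Ac: (-625/588)·(-7/250) + 47/147·161/376 = 1/6 ✓
b·c³: 16/49·(-27/64) + (-625/588)·(-8/125) + 47/147·1 = 1/4 ✓
b·(c∘Ac): (-625/588)·7/625 + 47/147·161/376 = 1/8 ✓
b·Ac²: (-625/588)·21/1000 + 47/147·497/1504 = 1/12 ✓
b·A²c: 47/147·49/376 = 1/24 ✓; 4 stages ⇒ order 4.

4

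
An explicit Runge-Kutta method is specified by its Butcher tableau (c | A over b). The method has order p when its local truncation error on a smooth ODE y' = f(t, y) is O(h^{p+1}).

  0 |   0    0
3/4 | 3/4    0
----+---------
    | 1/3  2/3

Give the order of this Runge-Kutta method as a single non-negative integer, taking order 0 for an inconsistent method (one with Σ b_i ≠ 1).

2

b = (1/3, 2/3)
c = (0, 3/4)
Σ b_i: 1/3·1 + 2/3·1 = 1 ✓
b·c: 2/3·3/4 = 1/2 ✓; 2 stages ⇒ order 2.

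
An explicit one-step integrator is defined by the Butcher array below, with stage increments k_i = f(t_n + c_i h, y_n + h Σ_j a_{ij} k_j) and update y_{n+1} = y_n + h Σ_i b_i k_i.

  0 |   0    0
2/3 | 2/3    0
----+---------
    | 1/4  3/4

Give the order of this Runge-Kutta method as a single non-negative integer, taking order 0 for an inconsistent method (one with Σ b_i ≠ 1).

2

b = (1/4, 3/4)
c = (0, 2/3)
Σ b_i: 1/4·1 + 3/4·1 = 1 ✓
b·c: 3/4·2/3 = 1/2 ✓; 2 stages ⇒ order 2.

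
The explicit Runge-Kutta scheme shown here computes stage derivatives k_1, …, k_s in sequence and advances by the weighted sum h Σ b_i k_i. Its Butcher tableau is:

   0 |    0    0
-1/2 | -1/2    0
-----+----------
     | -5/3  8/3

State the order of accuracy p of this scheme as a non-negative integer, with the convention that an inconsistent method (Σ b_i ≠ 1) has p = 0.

b = (-5/3, 8/3)
c = (0, -1/2)
Σ b_i: (-5/3)·1 + 8/3·1 = 1 ✓
b·c: 8/3·(-1/2) = -4/3 ≠ 1/2 ⇒ order 1.

1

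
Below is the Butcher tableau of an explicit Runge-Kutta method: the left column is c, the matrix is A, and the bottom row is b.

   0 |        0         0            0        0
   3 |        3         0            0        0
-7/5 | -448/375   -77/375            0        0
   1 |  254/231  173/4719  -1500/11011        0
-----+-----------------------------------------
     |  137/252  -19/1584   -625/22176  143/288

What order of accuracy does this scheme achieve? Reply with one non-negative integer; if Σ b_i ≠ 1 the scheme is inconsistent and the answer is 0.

4

b = (137/252, -19/1584, -625/22176, 143/288)
c = (0, 3, -7/5, 1)
Ac = (0, 0, -77/125, 43/143)
Σ b_i: 137/252·1 + (-19/1584)·1 + (-625/22176)·1 + 143/288·1 = 1 ✓
b·c: (-19/1584)·3 + (-625/22176)·(-7/5) + 143/288·1 = 1/2 ✓
b·c²: (-19/1584)·9 + (-625/22176)·49/25 + 143/288·1 = 1/3 ✓
b·Ac: (-625/22176)·(-77/125) + 143/288·43/143 = 1/6 ✓
b·c³: (-19/1584)·27 + (-625/22176)·(-343/125) + 143/288·1 = 1/4 ✓
b·(c∘Ac): (-625/22176)·539/625 + 143/288·43/143 = 1/8 ✓
b·Ac²: (-625/22176)·(-231/125) + 143/288·9/143 = 1/12 ✓
b·A²c: 143/288·12/143 = 1/24 ✓; 4 stages ⇒ order 4.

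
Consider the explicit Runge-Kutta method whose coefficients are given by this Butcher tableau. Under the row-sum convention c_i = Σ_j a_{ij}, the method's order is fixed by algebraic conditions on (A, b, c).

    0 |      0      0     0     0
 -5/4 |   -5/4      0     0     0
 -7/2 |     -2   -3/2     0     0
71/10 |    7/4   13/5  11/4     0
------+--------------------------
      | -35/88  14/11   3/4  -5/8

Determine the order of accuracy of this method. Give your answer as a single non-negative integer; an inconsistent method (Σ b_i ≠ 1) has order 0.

b = (-35/88, 14/11, 3/4, -5/8)
c = (0, -5/4, -7/2, 71/10)
Ac = (0, 0, 15/8, -103/8)
Σ b_i: (-35/88)·1 + 14/11·1 + 3/4·1 + (-5/8)·1 = 1 ✓
b·c: 14/11·(-5/4) + 3/4·(-7/2) + (-5/8)·71/10 = -1523/176 ≠ 1/2 ⇒ order 1.

1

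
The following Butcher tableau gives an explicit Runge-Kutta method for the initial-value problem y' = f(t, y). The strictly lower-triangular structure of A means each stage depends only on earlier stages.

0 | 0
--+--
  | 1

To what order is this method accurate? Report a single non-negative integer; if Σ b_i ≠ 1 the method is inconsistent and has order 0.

1

b = (1)
c = (0)
Σ b_i: 1·1 = 1 ✓; 1 stage ⇒ order 1.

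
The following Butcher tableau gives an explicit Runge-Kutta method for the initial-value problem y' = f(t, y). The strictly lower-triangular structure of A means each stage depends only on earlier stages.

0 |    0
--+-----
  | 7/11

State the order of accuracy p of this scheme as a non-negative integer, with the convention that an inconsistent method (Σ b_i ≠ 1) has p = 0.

b = (7/11)
c = (0)
Σ b_i: 7/11·1 = 7/11 ≠ 1 ⇒ order 0.

0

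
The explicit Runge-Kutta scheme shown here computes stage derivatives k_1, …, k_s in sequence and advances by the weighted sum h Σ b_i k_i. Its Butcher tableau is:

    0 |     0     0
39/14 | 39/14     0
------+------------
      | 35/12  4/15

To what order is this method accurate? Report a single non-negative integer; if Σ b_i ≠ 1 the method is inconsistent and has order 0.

b = (35/12, 4/15)
c = (0, 39/14)
Σ b_i: 35/12·1 + 4/15·1 = 191/60 ≠ 1 ⇒ order 0.

0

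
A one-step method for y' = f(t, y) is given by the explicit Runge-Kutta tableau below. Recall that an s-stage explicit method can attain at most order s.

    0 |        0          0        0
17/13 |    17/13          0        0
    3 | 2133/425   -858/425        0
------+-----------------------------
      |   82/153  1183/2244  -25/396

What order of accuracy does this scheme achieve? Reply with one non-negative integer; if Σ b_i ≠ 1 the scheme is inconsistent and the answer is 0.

b = (82/153, 1183/2244, -25/396)
c = (0, 17/13, 3)
Ac = (0, 0, -66/25)
Σ b_i: 82/153·1 + 1183/2244·1 + (-25/396)·1 = 1 ✓
b·c: 1183/2244·17/13 + (-25/396)·3 = 1/2 ✓
b·c²: 1183/2244·289/169 + (-25/396)·9 = 1/3 ✓
b·Ac: (-25/396)·(-66/25) = 1/6 ✓; 3 stages ⇒ order 3.

3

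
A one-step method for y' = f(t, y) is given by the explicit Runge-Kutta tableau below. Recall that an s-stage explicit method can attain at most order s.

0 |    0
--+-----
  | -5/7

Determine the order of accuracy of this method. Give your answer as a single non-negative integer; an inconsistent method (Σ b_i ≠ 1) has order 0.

0

b = (-5/7)
c = (0)
Σ b_i: (-5/7)·1 = -5/7 ≠ 1 ⇒ order 0.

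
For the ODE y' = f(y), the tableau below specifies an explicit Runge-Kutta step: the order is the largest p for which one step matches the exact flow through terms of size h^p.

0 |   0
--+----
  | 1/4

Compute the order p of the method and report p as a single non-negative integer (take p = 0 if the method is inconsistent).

0

b = (1/4)
c = (0)
Σ b_i: 1/4·1 = 1/4 ≠ 1 ⇒ order 0.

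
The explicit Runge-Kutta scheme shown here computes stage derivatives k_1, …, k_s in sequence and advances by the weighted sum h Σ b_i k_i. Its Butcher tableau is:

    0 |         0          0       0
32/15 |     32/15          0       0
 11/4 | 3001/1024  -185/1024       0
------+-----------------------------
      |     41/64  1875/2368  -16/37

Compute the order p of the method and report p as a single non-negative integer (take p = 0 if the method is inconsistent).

b = (41/64, 1875/2368, -16/37)
c = (0, 32/15, 11/4)
Ac = (0, 0, -37/96)
Σ b_i: 41/64·1 + 1875/2368·1 + (-16/37)·1 = 1 ✓
b·c: 1875/2368·32/15 + (-16/37)·11/4 = 1/2 ✓
b·c²: 1875/2368·1024/225 + (-16/37)·121/16 = 1/3 ✓
b·Ac: (-16/37)·(-37/96) = 1/6 ✓; 3 stages ⇒ order 3.

3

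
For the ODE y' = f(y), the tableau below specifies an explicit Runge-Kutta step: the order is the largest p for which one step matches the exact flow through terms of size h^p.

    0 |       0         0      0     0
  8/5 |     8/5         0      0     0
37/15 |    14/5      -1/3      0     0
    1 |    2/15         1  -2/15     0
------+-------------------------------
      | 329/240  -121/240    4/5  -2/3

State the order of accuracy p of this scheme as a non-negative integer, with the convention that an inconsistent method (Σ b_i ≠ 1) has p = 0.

b = (329/240, -121/240, 4/5, -2/3)
c = (0, 8/5, 37/15, 1)
Ac = (0, 0, -8/15, 286/225)
Σ b_i: 329/240·1 + (-121/240)·1 + 4/5·1 + (-2/3)·1 = 1 ✓
b·c: (-121/240)·8/5 + 4/5·37/15 + (-2/3)·1 = 1/2 ✓
b·c²: (-121/240)·64/25 + 4/5·1369/225 + (-2/3)·1 = 3274/1125 ≠ 1/3 ⇒ order 2.
b·Ac: 4/5·(-8/15) + (-2/3)·286/225 = -172/135 ≠ 1/6

2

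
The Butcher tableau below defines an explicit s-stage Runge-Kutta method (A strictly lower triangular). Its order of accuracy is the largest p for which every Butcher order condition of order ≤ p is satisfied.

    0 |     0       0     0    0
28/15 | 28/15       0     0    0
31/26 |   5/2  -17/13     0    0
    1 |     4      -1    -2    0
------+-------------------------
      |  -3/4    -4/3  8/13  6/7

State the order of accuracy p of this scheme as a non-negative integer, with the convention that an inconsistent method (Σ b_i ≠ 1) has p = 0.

0

b = (-3/4, -4/3, 8/13, 6/7)
c = (0, 28/15, 31/26, 1)
Ac = (0, 0, -476/195, -829/195)
Σ b_i: (-3/4)·1 + (-4/3)·1 + 8/13·1 + 6/7·1 = -667/1092 ≠ 1 ⇒ order 0.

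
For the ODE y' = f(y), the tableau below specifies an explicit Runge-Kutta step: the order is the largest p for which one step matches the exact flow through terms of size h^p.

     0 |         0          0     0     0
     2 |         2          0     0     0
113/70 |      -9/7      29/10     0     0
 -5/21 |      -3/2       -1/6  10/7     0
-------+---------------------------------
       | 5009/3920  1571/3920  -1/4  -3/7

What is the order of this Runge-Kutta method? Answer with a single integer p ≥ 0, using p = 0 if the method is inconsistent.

2

b = (5009/3920, 1571/3920, -1/4, -3/7)
c = (0, 2, 113/70, -5/21)
Ac = (0, 0, 29/5, 290/147)
Σ b_i: 5009/3920·1 + 1571/3920·1 + (-1/4)·1 + (-3/7)·1 = 1 ✓
b·c: 1571/3920·2 + (-1/4)·113/70 + (-3/7)·(-5/21) = 1/2 ✓
b·c²: 1571/3920·4 + (-1/4)·12769/4900 + (-3/7)·25/441 = 381671/411600 ≠ 1/3 ⇒ order 2.
b·Ac: (-1/4)·29/5 + (-3/7)·290/147 = -15747/6860 ≠ 1/6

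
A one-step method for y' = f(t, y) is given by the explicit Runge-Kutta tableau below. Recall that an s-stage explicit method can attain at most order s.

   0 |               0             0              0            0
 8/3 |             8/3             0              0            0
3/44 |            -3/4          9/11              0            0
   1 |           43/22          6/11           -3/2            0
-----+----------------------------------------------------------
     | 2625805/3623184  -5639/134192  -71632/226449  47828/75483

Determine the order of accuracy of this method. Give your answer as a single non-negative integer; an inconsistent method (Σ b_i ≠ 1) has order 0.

b = (2625805/3623184, -5639/134192, -71632/226449, 47828/75483)
c = (0, 8/3, 3/44, 1)
Ac = (0, 0, 24/11, 119/88)
Σ b_i: 2625805/3623184·1 + (-5639/134192)·1 + (-71632/226449)·1 + 47828/75483·1 = 1 ✓
b·c: (-5639/134192)·8/3 + (-71632/226449)·3/44 + 47828/75483·1 = 1/2 ✓
b·c²: (-5639/134192)·64/9 + (-71632/226449)·9/1936 + 47828/75483·1 = 1/3 ✓
b·Ac: (-71632/226449)·24/11 + 47828/75483·119/88 = 1/6 ✓
b·c³: (-5639/134192)·512/27 + (-71632/226449)·27/85184 + 47828/75483·1 = -1627415/9963756 ≠ 1/4 ⇒ order 3.
b·(c∘Ac): (-71632/226449)·18/121 + 47828/75483·119/88 = 122249/150966 ≠ 1/8
b·Ac²: (-71632/226449)·64/11 + 47828/75483·44975/11616 = 4070747/6642504 ≠ 1/12
b·A²c: 47828/75483·(-36/11) = -17392/8387 ≠ 1/24

3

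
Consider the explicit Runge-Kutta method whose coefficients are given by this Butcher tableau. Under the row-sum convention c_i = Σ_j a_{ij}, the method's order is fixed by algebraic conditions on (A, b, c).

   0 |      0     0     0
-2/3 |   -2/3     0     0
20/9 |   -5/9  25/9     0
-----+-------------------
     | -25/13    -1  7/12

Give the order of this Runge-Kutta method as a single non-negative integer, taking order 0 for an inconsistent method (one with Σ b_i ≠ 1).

b = (-25/13, -1, 7/12)
c = (0, -2/3, 20/9)
Ac = (0, 0, -50/27)
Σ b_i: (-25/13)·1 + (-1)·1 + 7/12·1 = -365/156 ≠ 1 ⇒ order 0.

0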